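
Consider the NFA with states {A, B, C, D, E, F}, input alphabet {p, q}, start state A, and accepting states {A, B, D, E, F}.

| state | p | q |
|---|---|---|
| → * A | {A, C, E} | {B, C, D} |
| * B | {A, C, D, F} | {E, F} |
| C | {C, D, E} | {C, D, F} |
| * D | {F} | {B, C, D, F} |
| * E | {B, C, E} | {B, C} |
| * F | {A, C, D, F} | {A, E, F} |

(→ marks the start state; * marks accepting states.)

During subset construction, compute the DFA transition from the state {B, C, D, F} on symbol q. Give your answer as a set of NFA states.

δ(B,q) = {E, F}; δ(C,q) = {C, D, F}; δ(D,q) = {B, C, D, F}; δ(F,q) = {A, E, F}.
Union: {A, B, C, D, E, F}.

{A, B, C, D, E, F}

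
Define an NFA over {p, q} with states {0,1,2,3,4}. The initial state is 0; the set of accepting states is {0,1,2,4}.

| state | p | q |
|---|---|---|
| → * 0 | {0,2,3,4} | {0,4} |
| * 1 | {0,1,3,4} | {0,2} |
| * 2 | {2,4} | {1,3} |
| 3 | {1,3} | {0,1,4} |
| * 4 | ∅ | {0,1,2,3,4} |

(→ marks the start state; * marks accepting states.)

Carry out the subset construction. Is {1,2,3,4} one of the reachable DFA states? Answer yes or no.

no

Start state of the DFA: {0}.
{0} --p--> {0,2,3,4}  [new]
{0} --q--> {0,4}  [new]
{0,2,3,4} --p--> {0,1,2,3,4}  [new]
{0,2,3,4} --q--> {0,1,2,3,4}  [seen]
{0,4} --p--> {0,2,3,4}  [seen]
{0,4} --q--> {0,1,2,3,4}  [seen]
{0,1,2,3,4} --p--> {0,1,2,3,4}  [seen]
{0,1,2,3,4} --q--> {0,1,2,3,4}  [seen]
Reachable DFA states: {0}, {0,2,3,4}, {0,4}, {0,1,2,3,4}.
{1,2,3,4} is not among them.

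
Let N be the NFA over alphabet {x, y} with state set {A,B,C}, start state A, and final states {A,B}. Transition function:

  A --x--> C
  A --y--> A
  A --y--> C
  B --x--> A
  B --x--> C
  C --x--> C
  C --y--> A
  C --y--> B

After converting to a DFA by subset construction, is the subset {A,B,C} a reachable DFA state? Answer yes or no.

yes

Start state of the DFA: {A}.
{A} --x--> {C}  [new]
{A} --y--> {A,C}  [new]
{C} --x--> {C}  [seen]
{C} --y--> {A,B}  [new]
{A,C} --x--> {C}  [seen]
{A,C} --y--> {A,B,C}  [new]
{A,B} --x--> {A,C}  [seen]
{A,B} --y--> {A,C}  [seen]
{A,B,C} --x--> {A,C}  [seen]
{A,B,C} --y--> {A,B,C}  [seen]
Reachable DFA states: {A}, {C}, {A,C}, {A,B}, {A,B,C}.
{A,B,C} is among them.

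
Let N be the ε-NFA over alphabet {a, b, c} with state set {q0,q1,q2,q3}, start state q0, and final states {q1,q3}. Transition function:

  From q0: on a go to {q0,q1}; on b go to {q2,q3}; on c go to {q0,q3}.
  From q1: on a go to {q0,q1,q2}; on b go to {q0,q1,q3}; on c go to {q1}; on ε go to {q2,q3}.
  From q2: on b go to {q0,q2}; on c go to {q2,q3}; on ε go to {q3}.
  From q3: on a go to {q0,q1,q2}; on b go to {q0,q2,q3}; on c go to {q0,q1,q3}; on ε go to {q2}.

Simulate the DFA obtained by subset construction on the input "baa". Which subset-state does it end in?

Start: {q0}.
δ(q0,b) = {q2,q3}.
Union: {q2,q3}.
After b: {q2,q3}.
δ(q2,a) = ∅; δ(q3,a) = {q0,q1,q2}.
Union: {q0,q1,q2}.
ε-closure gives {q0,q1,q2,q3}.
After a: {q0,q1,q2,q3}.
δ(q0,a) = {q0,q1}; δ(q1,a) = {q0,q1,q2}; δ(q2,a) = ∅; δ(q3,a) = {q0,q1,q2}.
Union: {q0,q1,q2}.
ε-closure gives {q0,q1,q2,q3}.
After a: {q0,q1,q2,q3}.

{q0,q1,q2,q3}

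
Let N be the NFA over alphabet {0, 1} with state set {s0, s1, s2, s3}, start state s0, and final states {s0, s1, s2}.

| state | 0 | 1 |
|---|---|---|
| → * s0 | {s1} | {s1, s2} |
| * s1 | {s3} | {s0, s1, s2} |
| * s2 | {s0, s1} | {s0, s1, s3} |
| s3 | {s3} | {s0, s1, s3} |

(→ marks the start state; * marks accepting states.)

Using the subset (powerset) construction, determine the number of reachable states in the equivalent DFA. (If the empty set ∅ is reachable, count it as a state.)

Start state of the DFA: {s0}.
{s0} --0--> {s1}  [new]
{s0} --1--> {s1, s2}  [new]
{s1} --0--> {s3}  [new]
{s1} --1--> {s0, s1, s2}  [new]
{s1, s2} --0--> {s0, s1, s3}  [new]
{s1, s2} --1--> {s0, s1, s2, s3}  [new]
{s3} --0--> {s3}  [seen]
{s3} --1--> {s0, s1, s3}  [seen]
{s0, s1, s2} --0--> {s0, s1, s3}  [seen]
{s0, s1, s2} --1--> {s0, s1, s2, s3}  [seen]
{s0, s1, s3} --0--> {s1, s3}  [new]
{s0, s1, s3} --1--> {s0, s1, s2, s3}  [seen]
{s0, s1, s2, s3} --0--> {s0, s1, s3}  [seen]
{s0, s1, s2, s3} --1--> {s0, s1, s2, s3}  [seen]
{s1, s3} --0--> {s3}  [seen]
{s1, s3} --1--> {s0, s1, s2, s3}  [seen]
Reachable DFA states: {s0}, {s1}, {s1, s2}, {s3}, {s0, s1, s2}, {s0, s1, s3}, {s0, s1, s2, s3}, {s1, s3}.

8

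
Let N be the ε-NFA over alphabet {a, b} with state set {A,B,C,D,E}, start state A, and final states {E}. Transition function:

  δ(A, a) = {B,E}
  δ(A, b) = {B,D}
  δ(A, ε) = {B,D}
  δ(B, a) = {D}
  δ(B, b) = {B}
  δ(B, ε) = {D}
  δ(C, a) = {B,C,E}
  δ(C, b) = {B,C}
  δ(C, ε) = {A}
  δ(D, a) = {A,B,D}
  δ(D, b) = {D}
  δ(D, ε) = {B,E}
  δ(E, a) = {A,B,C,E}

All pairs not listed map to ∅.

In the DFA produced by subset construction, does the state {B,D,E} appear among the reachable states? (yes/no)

Start state of the DFA: {A,B,D,E} (ε-closure of the NFA start).
{A,B,D,E} --a--> {A,B,C,D,E}  [new]
{A,B,D,E} --b--> {B,D,E}  [new]
{A,B,C,D,E} --a--> {A,B,C,D,E}  [seen]
{A,B,C,D,E} --b--> {A,B,C,D,E}  [seen]
{B,D,E} --a--> {A,B,C,D,E}  [seen]
{B,D,E} --b--> {B,D,E}  [seen]
Reachable DFA states: {A,B,D,E}, {A,B,C,D,E}, {B,D,E}.
{B,D,E} is among them.

yes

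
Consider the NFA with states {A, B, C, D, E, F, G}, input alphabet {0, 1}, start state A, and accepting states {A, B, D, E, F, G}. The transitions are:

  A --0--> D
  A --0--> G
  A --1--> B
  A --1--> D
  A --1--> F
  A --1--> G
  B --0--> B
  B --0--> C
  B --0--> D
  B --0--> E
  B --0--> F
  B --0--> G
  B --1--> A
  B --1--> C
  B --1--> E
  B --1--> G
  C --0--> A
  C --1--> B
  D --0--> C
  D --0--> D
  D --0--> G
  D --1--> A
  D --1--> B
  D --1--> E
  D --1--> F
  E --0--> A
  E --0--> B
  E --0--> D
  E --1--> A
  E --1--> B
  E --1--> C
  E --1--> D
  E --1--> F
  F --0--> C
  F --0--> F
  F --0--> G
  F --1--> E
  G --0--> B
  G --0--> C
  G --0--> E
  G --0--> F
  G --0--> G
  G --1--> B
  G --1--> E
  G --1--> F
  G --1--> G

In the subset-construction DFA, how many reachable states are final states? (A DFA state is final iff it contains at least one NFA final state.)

Start state of the DFA: {A}.
{A} --0--> {D, G}  [new]
{A} --1--> {B, D, F, G}  [new]
{D, G} --0--> {B, C, D, E, F, G}  [new]
{D, G} --1--> {A, B, E, F, G}  [new]
{B, D, F, G} --0--> {B, C, D, E, F, G}  [seen]
{B, D, F, G} --1--> {A, B, C, E, F, G}  [new]
{B, C, D, E, F, G} --0--> {A, B, C, D, E, F, G}  [new]
{B, C, D, E, F, G} --1--> {A, B, C, D, E, F, G}  [seen]
{A, B, E, F, G} --0--> {A, B, C, D, E, F, G}  [seen]
{A, B, E, F, G} --1--> {A, B, C, D, E, F, G}  [seen]
{A, B, C, E, F, G} --0--> {A, B, C, D, E, F, G}  [seen]
{A, B, C, E, F, G} --1--> {A, B, C, D, E, F, G}  [seen]
{A, B, C, D, E, F, G} --0--> {A, B, C, D, E, F, G}  [seen]
{A, B, C, D, E, F, G} --1--> {A, B, C, D, E, F, G}  [seen]
Reachable DFA states: {A}, {D, G}, {B, D, F, G}, {B, C, D, E, F, G}, {A, B, E, F, G}, {A, B, C, E, F, G}, {A, B, C, D, E, F, G}.
Accepting DFA states (contain an NFA accepting state): {A}, {D, G}, {B, D, F, G}, {B, C, D, E, F, G}, {A, B, E, F, G}, {A, B, C, E, F, G}, {A, B, C, D, E, F, G}.

7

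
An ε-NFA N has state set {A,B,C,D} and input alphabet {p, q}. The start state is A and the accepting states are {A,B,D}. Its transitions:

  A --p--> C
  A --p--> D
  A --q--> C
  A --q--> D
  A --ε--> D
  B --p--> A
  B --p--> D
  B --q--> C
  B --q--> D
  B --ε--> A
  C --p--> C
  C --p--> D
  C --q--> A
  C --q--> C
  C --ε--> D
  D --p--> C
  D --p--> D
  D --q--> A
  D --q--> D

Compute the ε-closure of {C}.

{C,D}

Begin with {C}.
C →ε {D}; add D.
ε-closure = {C,D}.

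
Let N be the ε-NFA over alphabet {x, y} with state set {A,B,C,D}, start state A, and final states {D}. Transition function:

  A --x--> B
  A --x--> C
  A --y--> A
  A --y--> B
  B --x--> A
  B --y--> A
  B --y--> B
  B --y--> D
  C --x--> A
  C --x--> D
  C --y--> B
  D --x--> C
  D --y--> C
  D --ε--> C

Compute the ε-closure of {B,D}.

Begin with {B,D}.
D →ε {C}; add C.
ε-closure = {B,C,D}.

{B,C,D}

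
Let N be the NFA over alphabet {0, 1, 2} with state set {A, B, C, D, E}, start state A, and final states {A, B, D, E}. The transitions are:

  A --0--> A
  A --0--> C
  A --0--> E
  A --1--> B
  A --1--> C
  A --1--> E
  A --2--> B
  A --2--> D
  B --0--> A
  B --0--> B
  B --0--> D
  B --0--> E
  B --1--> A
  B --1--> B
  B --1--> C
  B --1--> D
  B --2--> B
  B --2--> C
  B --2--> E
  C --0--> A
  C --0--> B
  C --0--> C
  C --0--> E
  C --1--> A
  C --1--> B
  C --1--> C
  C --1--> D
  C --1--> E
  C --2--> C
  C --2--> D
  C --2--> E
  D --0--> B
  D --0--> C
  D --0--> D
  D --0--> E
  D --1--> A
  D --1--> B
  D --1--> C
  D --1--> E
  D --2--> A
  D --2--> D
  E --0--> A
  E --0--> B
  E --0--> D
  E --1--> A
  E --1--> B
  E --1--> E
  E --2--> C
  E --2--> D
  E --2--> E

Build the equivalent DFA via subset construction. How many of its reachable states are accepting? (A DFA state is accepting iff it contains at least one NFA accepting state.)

Start state of the DFA: {A}.
{A} --0--> {A, C, E}  [new]
{A} --1--> {B, C, E}  [new]
{A} --2--> {B, D}  [new]
{A, C, E} --0--> {A, B, C, D, E}  [new]
{A, C, E} --1--> {A, B, C, D, E}  [seen]
{A, C, E} --2--> {B, C, D, E}  [new]
{B, C, E} --0--> {A, B, C, D, E}  [seen]
{B, C, E} --1--> {A, B, C, D, E}  [seen]
{B, C, E} --2--> {B, C, D, E}  [seen]
{B, D} --0--> {A, B, C, D, E}  [seen]
{B, D} --1--> {A, B, C, D, E}  [seen]
{B, D} --2--> {A, B, C, D, E}  [seen]
{A, B, C, D, E} --0--> {A, B, C, D, E}  [seen]
{A, B, C, D, E} --1--> {A, B, C, D, E}  [seen]
{A, B, C, D, E} --2--> {A, B, C, D, E}  [seen]
{B, C, D, E} --0--> {A, B, C, D, E}  [seen]
{B, C, D, E} --1--> {A, B, C, D, E}  [seen]
{B, C, D, E} --2--> {A, B, C, D, E}  [seen]
Reachable DFA states: {A}, {A, C, E}, {B, C, E}, {B, D}, {A, B, C, D, E}, {B, C, D, E}.
Accepting DFA states (contain an NFA accepting state): {A}, {A, C, E}, {B, C, E}, {B, D}, {A, B, C, D, E}, {B, C, D, E}.

6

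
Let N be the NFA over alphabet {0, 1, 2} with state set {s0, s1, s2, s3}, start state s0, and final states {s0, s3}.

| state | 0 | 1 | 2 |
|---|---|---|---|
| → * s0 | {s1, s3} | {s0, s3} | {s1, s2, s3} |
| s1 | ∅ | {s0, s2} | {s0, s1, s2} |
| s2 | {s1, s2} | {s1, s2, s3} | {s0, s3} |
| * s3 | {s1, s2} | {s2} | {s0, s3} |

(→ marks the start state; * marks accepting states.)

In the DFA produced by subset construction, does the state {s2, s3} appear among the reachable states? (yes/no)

Start state of the DFA: {s0}.
{s0} --0--> {s1, s3}  [new]
{s0} --1--> {s0, s3}  [new]
{s0} --2--> {s1, s2, s3}  [new]
{s1, s3} --0--> {s1, s2}  [new]
{s1, s3} --1--> {s0, s2}  [new]
{s1, s3} --2--> {s0, s1, s2, s3}  [new]
{s0, s3} --0--> {s1, s2, s3}  [seen]
{s0, s3} --1--> {s0, s2, s3}  [new]
{s0, s3} --2--> {s0, s1, s2, s3}  [seen]
{s1, s2, s3} --0--> {s1, s2}  [seen]
{s1, s2, s3} --1--> {s0, s1, s2, s3}  [seen]
{s1, s2, s3} --2--> {s0, s1, s2, s3}  [seen]
{s1, s2} --0--> {s1, s2}  [seen]
{s1, s2} --1--> {s0, s1, s2, s3}  [seen]
{s1, s2} --2--> {s0, s1, s2, s3}  [seen]
{s0, s2} --0--> {s1, s2, s3}  [seen]
{s0, s2} --1--> {s0, s1, s2, s3}  [seen]
{s0, s2} --2--> {s0, s1, s2, s3}  [seen]
{s0, s1, s2, s3} --0--> {s1, s2, s3}  [seen]
{s0, s1, s2, s3} --1--> {s0, s1, s2, s3}  [seen]
{s0, s1, s2, s3} --2--> {s0, s1, s2, s3}  [seen]
{s0, s2, s3} --0--> {s1, s2, s3}  [seen]
{s0, s2, s3} --1--> {s0, s1, s2, s3}  [seen]
{s0, s2, s3} --2--> {s0, s1, s2, s3}  [seen]
Reachable DFA states: {s0}, {s1, s3}, {s0, s3}, {s1, s2, s3}, {s1, s2}, {s0, s2}, {s0, s1, s2, s3}, {s0, s2, s3}.
{s2, s3} is not among them.

no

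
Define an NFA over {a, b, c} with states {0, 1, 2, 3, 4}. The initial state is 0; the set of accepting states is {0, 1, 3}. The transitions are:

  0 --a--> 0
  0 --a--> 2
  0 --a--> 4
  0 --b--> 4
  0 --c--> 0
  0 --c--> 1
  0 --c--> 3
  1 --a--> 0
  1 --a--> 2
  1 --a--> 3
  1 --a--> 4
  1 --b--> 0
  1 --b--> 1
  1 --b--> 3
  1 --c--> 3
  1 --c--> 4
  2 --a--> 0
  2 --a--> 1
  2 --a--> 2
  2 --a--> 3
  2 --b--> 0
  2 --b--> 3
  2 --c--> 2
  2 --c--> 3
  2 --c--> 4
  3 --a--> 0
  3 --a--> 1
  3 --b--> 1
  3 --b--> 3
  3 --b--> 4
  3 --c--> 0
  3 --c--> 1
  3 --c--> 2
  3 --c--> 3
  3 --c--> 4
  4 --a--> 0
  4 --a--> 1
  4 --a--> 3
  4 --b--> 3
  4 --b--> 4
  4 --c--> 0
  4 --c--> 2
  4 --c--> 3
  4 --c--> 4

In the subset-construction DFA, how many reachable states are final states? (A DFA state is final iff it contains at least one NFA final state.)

Start state of the DFA: {0}.
{0} --a--> {0, 2, 4}  [new]
{0} --b--> {4}  [new]
{0} --c--> {0, 1, 3}  [new]
{0, 2, 4} --a--> {0, 1, 2, 3, 4}  [new]
{0, 2, 4} --b--> {0, 3, 4}  [new]
{0, 2, 4} --c--> {0, 1, 2, 3, 4}  [seen]
{4} --a--> {0, 1, 3}  [seen]
{4} --b--> {3, 4}  [new]
{4} --c--> {0, 2, 3, 4}  [new]
{0, 1, 3} --a--> {0, 1, 2, 3, 4}  [seen]
{0, 1, 3} --b--> {0, 1, 3, 4}  [new]
{0, 1, 3} --c--> {0, 1, 2, 3, 4}  [seen]
{0, 1, 2, 3, 4} --a--> {0, 1, 2, 3, 4}  [seen]
{0, 1, 2, 3, 4} --b--> {0, 1, 3, 4}  [seen]
{0, 1, 2, 3, 4} --c--> {0, 1, 2, 3, 4}  [seen]
{0, 3, 4} --a--> {0, 1, 2, 3, 4}  [seen]
{0, 3, 4} --b--> {1, 3, 4}  [new]
{0, 3, 4} --c--> {0, 1, 2, 3, 4}  [seen]
{3, 4} --a--> {0, 1, 3}  [seen]
{3, 4} --b--> {1, 3, 4}  [seen]
{3, 4} --c--> {0, 1, 2, 3, 4}  [seen]
{0, 2, 3, 4} --a--> {0, 1, 2, 3, 4}  [seen]
{0, 2, 3, 4} --b--> {0, 1, 3, 4}  [seen]
{0, 2, 3, 4} --c--> {0, 1, 2, 3, 4}  [seen]
{0, 1, 3, 4} --a--> {0, 1, 2, 3, 4}  [seen]
{0, 1, 3, 4} --b--> {0, 1, 3, 4}  [seen]
{0, 1, 3, 4} --c--> {0, 1, 2, 3, 4}  [seen]
{1, 3, 4} --a--> {0, 1, 2, 3, 4}  [seen]
{1, 3, 4} --b--> {0, 1, 3, 4}  [seen]
{1, 3, 4} --c--> {0, 1, 2, 3, 4}  [seen]
Reachable DFA states: {0}, {0, 2, 4}, {4}, {0, 1, 3}, {0, 1, 2, 3, 4}, {0, 3, 4}, {3, 4}, {0, 2, 3, 4}, {0, 1, 3, 4}, {1, 3, 4}.
Accepting DFA states (contain an NFA accepting state): {0}, {0, 2, 4}, {0, 1, 3}, {0, 1, 2, 3, 4}, {0, 3, 4}, {3, 4}, {0, 2, 3, 4}, {0, 1, 3, 4}, {1, 3, 4}.

9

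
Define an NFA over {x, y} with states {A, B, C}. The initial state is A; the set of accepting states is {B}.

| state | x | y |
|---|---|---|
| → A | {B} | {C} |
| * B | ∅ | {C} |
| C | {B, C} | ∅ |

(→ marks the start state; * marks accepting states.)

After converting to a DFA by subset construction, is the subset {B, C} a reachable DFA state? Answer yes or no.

Start state of the DFA: {A}.
{A} --x--> {B}  [new]
{A} --y--> {C}  [new]
{B} --x--> ∅  [new]
{B} --y--> {C}  [seen]
{C} --x--> {B, C}  [new]
{C} --y--> ∅  [seen]
∅ --x--> ∅  [seen]
∅ --y--> ∅  [seen]
{B, C} --x--> {B, C}  [seen]
{B, C} --y--> {C}  [seen]
Reachable DFA states: {A}, {B}, {C}, ∅, {B, C}.
{B, C} is among them.

yes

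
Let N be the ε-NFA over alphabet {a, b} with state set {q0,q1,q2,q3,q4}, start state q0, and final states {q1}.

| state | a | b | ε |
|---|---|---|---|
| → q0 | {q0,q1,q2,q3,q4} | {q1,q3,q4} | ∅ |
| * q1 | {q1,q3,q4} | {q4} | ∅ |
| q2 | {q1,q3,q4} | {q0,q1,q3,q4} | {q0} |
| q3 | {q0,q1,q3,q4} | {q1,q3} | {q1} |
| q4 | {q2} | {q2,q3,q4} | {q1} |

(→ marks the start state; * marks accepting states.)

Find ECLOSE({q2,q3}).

Begin with {q2,q3}.
q2 →ε {q0}; add q0.
q3 →ε {q1}; add q1.
ε-closure = {q0,q1,q2,q3}.

{q0,q1,q2,q3}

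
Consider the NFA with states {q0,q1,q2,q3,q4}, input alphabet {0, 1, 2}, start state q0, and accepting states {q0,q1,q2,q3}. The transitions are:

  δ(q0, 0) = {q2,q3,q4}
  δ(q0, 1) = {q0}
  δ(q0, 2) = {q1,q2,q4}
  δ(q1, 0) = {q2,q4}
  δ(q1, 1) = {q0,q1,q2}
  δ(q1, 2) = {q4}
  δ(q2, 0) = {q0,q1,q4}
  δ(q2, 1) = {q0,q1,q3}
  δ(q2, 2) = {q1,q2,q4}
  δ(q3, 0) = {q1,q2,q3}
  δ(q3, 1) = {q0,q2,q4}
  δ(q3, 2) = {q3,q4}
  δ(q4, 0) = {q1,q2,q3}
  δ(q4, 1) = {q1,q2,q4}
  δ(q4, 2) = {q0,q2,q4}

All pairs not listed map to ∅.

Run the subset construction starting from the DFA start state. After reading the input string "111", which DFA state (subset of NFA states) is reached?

Start: {q0}.
δ(q0,1) = {q0}.
Union: {q0}.
After 1: {q0}.
δ(q0,1) = {q0}.
Union: {q0}.
After 1: {q0}.
δ(q0,1) = {q0}.
Union: {q0}.
After 1: {q0}.

{q0}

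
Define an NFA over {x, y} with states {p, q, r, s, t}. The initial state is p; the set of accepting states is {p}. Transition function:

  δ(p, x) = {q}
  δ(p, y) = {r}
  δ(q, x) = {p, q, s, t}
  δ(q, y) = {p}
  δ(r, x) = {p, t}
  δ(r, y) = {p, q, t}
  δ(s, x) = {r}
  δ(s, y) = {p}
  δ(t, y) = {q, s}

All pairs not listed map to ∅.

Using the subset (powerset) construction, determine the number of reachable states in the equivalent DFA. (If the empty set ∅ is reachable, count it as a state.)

10

Start state of the DFA: {p}.
{p} --x--> {q}  [new]
{p} --y--> {r}  [new]
{q} --x--> {p, q, s, t}  [new]
{q} --y--> {p}  [seen]
{r} --x--> {p, t}  [new]
{r} --y--> {p, q, t}  [new]
{p, q, s, t} --x--> {p, q, r, s, t}  [new]
{p, q, s, t} --y--> {p, q, r, s}  [new]
{p, t} --x--> {q}  [seen]
{p, t} --y--> {q, r, s}  [new]
{p, q, t} --x--> {p, q, s, t}  [seen]
{p, q, t} --y--> {p, q, r, s}  [seen]
{p, q, r, s, t} --x--> {p, q, r, s, t}  [seen]
{p, q, r, s, t} --y--> {p, q, r, s, t}  [seen]
{p, q, r, s} --x--> {p, q, r, s, t}  [seen]
{p, q, r, s} --y--> {p, q, r, t}  [new]
{q, r, s} --x--> {p, q, r, s, t}  [seen]
{q, r, s} --y--> {p, q, t}  [seen]
{p, q, r, t} --x--> {p, q, s, t}  [seen]
{p, q, r, t} --y--> {p, q, r, s, t}  [seen]
Reachable DFA states: {p}, {q}, {r}, {p, q, s, t}, {p, t}, {p, q, t}, {p, q, r, s, t}, {p, q, r, s}, {q, r, s}, {p, q, r, t}.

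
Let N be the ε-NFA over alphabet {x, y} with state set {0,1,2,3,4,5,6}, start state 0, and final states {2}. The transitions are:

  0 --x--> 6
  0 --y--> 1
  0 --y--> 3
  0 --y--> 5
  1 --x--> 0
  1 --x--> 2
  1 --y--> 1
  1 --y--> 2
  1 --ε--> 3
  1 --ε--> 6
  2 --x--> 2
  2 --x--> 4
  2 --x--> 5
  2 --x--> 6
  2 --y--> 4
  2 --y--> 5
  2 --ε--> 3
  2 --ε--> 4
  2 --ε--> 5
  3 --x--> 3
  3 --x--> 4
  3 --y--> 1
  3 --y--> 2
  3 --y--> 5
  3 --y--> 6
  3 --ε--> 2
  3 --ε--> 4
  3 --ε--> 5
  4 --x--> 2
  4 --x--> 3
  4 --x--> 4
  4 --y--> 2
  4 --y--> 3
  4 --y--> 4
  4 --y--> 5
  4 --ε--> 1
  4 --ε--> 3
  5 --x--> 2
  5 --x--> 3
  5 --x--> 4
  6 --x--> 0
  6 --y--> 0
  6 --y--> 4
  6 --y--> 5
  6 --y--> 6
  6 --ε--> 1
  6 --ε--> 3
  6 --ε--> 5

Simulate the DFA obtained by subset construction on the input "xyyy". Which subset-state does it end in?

{0,1,2,3,4,5,6}

Start: {0}.
δ(0,x) = {6}.
Union: {6}.
ε-closure gives {1,2,3,4,5,6}.
After x: {1,2,3,4,5,6}.
δ(1,y) = {1,2}; δ(2,y) = {4,5}; δ(3,y) = {1,2,5,6}; δ(4,y) = {2,3,4,5}; δ(5,y) = ∅; δ(6,y) = {0,4,5,6}.
Union: {0,1,2,3,4,5,6}.
After y: {0,1,2,3,4,5,6}.
δ(0,y) = {1,3,5}; δ(1,y) = {1,2}; δ(2,y) = {4,5}; δ(3,y) = {1,2,5,6}; δ(4,y) = {2,3,4,5}; δ(5,y) = ∅; δ(6,y) = {0,4,5,6}.
Union: {0,1,2,3,4,5,6}.
After y: {0,1,2,3,4,5,6}.
δ(0,y) = {1,3,5}; δ(1,y) = {1,2}; δ(2,y) = {4,5}; δ(3,y) = {1,2,5,6}; δ(4,y) = {2,3,4,5}; δ(5,y) = ∅; δ(6,y) = {0,4,5,6}.
Union: {0,1,2,3,4,5,6}.
After y: {0,1,2,3,4,5,6}.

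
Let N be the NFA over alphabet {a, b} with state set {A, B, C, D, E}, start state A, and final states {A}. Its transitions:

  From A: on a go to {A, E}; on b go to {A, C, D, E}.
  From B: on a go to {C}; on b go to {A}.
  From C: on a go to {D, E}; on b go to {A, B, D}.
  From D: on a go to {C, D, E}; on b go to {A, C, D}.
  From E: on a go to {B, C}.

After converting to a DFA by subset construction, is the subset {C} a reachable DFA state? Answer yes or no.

no

Start state of the DFA: {A}.
{A} --a--> {A, E}  [new]
{A} --b--> {A, C, D, E}  [new]
{A, E} --a--> {A, B, C, E}  [new]
{A, E} --b--> {A, C, D, E}  [seen]
{A, C, D, E} --a--> {A, B, C, D, E}  [new]
{A, C, D, E} --b--> {A, B, C, D, E}  [seen]
{A, B, C, E} --a--> {A, B, C, D, E}  [seen]
{A, B, C, E} --b--> {A, B, C, D, E}  [seen]
{A, B, C, D, E} --a--> {A, B, C, D, E}  [seen]
{A, B, C, D, E} --b--> {A, B, C, D, E}  [seen]
Reachable DFA states: {A}, {A, E}, {A, C, D, E}, {A, B, C, E}, {A, B, C, D, E}.
{C} is not among them.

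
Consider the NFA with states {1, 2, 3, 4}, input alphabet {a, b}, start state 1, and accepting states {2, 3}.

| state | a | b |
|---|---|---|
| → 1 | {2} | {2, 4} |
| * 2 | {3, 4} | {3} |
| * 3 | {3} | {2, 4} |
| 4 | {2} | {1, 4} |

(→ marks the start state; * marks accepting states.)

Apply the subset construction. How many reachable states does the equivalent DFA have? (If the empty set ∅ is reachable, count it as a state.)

Start state of the DFA: {1}.
{1} --a--> {2}  [new]
{1} --b--> {2, 4}  [new]
{2} --a--> {3, 4}  [new]
{2} --b--> {3}  [new]
{2, 4} --a--> {2, 3, 4}  [new]
{2, 4} --b--> {1, 3, 4}  [new]
{3, 4} --a--> {2, 3}  [new]
{3, 4} --b--> {1, 2, 4}  [new]
{3} --a--> {3}  [seen]
{3} --b--> {2, 4}  [seen]
{2, 3, 4} --a--> {2, 3, 4}  [seen]
{2, 3, 4} --b--> {1, 2, 3, 4}  [new]
{1, 3, 4} --a--> {2, 3}  [seen]
{1, 3, 4} --b--> {1, 2, 4}  [seen]
{2, 3} --a--> {3, 4}  [seen]
{2, 3} --b--> {2, 3, 4}  [seen]
{1, 2, 4} --a--> {2, 3, 4}  [seen]
{1, 2, 4} --b--> {1, 2, 3, 4}  [seen]
{1, 2, 3, 4} --a--> {2, 3, 4}  [seen]
{1, 2, 3, 4} --b--> {1, 2, 3, 4}  [seen]
Reachable DFA states: {1}, {2}, {2, 4}, {3, 4}, {3}, {2, 3, 4}, {1, 3, 4}, {2, 3}, {1, 2, 4}, {1, 2, 3, 4}.

10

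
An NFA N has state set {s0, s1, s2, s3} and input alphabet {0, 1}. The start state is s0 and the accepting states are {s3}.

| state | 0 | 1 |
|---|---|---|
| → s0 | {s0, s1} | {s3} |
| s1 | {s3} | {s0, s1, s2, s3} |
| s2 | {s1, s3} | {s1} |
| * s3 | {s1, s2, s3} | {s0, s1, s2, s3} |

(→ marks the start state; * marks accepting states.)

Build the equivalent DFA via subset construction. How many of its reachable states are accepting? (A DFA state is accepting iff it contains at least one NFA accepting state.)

4

Start state of the DFA: {s0}.
{s0} --0--> {s0, s1}  [new]
{s0} --1--> {s3}  [new]
{s0, s1} --0--> {s0, s1, s3}  [new]
{s0, s1} --1--> {s0, s1, s2, s3}  [new]
{s3} --0--> {s1, s2, s3}  [new]
{s3} --1--> {s0, s1, s2, s3}  [seen]
{s0, s1, s3} --0--> {s0, s1, s2, s3}  [seen]
{s0, s1, s3} --1--> {s0, s1, s2, s3}  [seen]
{s0, s1, s2, s3} --0--> {s0, s1, s2, s3}  [seen]
{s0, s1, s2, s3} --1--> {s0, s1, s2, s3}  [seen]
{s1, s2, s3} --0--> {s1, s2, s3}  [seen]
{s1, s2, s3} --1--> {s0, s1, s2, s3}  [seen]
Reachable DFA states: {s0}, {s0, s1}, {s3}, {s0, s1, s3}, {s0, s1, s2, s3}, {s1, s2, s3}.
Accepting DFA states (contain an NFA accepting state): {s3}, {s0, s1, s3}, {s0, s1, s2, s3}, {s1, s2, s3}.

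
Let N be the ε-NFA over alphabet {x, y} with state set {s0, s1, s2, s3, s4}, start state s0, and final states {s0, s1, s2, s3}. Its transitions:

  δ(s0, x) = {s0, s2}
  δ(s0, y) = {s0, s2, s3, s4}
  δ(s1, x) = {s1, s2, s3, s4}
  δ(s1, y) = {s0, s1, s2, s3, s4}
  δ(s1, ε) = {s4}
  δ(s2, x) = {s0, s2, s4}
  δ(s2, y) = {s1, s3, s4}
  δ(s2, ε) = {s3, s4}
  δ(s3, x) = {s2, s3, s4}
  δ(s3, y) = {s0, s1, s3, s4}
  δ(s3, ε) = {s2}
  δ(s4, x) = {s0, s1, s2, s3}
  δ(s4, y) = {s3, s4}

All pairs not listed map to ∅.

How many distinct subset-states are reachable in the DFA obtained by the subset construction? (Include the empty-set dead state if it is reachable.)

3

Start state of the DFA: {s0} (ε-closure of the NFA start).
{s0} --x--> {s0, s2, s3, s4}  [new]
{s0} --y--> {s0, s2, s3, s4}  [seen]
{s0, s2, s3, s4} --x--> {s0, s1, s2, s3, s4}  [new]
{s0, s2, s3, s4} --y--> {s0, s1, s2, s3, s4}  [seen]
{s0, s1, s2, s3, s4} --x--> {s0, s1, s2, s3, s4}  [seen]
{s0, s1, s2, s3, s4} --y--> {s0, s1, s2, s3, s4}  [seen]
Reachable DFA states: {s0}, {s0, s2, s3, s4}, {s0, s1, s2, s3, s4}.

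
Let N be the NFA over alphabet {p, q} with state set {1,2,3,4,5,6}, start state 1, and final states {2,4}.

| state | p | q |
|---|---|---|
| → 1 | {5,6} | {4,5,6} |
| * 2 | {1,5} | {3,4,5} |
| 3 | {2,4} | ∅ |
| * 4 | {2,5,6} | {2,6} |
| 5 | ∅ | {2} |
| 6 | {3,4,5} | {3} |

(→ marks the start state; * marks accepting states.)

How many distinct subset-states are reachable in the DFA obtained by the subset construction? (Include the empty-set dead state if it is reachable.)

Start state of the DFA: {1}.
{1} --p--> {5,6}  [new]
{1} --q--> {4,5,6}  [new]
{5,6} --p--> {3,4,5}  [new]
{5,6} --q--> {2,3}  [new]
{4,5,6} --p--> {2,3,4,5,6}  [new]
{4,5,6} --q--> {2,3,6}  [new]
{3,4,5} --p--> {2,4,5,6}  [new]
{3,4,5} --q--> {2,6}  [new]
{2,3} --p--> {1,2,4,5}  [new]
{2,3} --q--> {3,4,5}  [seen]
{2,3,4,5,6} --p--> {1,2,3,4,5,6}  [new]
{2,3,4,5,6} --q--> {2,3,4,5,6}  [seen]
{2,3,6} --p--> {1,2,3,4,5}  [new]
{2,3,6} --q--> {3,4,5}  [seen]
{2,4,5,6} --p--> {1,2,3,4,5,6}  [seen]
{2,4,5,6} --q--> {2,3,4,5,6}  [seen]
{2,6} --p--> {1,3,4,5}  [new]
{2,6} --q--> {3,4,5}  [seen]
{1,2,4,5} --p--> {1,2,5,6}  [new]
{1,2,4,5} --q--> {2,3,4,5,6}  [seen]
{1,2,3,4,5,6} --p--> {1,2,3,4,5,6}  [seen]
{1,2,3,4,5,6} --q--> {2,3,4,5,6}  [seen]
{1,2,3,4,5} --p--> {1,2,4,5,6}  [new]
{1,2,3,4,5} --q--> {2,3,4,5,6}  [seen]
{1,3,4,5} --p--> {2,4,5,6}  [seen]
{1,3,4,5} --q--> {2,4,5,6}  [seen]
{1,2,5,6} --p--> {1,3,4,5,6}  [new]
{1,2,5,6} --q--> {2,3,4,5,6}  [seen]
{1,2,4,5,6} --p--> {1,2,3,4,5,6}  [seen]
{1,2,4,5,6} --q--> {2,3,4,5,6}  [seen]
{1,3,4,5,6} --p--> {2,3,4,5,6}  [seen]
{1,3,4,5,6} --q--> {2,3,4,5,6}  [seen]
Reachable DFA states: {1}, {5,6}, {4,5,6}, {3,4,5}, {2,3}, {2,3,4,5,6}, {2,3,6}, {2,4,5,6}, {2,6}, {1,2,4,5}, {1,2,3,4,5,6}, {1,2,3,4,5}, {1,3,4,5}, {1,2,5,6}, {1,2,4,5,6}, {1,3,4,5,6}.

16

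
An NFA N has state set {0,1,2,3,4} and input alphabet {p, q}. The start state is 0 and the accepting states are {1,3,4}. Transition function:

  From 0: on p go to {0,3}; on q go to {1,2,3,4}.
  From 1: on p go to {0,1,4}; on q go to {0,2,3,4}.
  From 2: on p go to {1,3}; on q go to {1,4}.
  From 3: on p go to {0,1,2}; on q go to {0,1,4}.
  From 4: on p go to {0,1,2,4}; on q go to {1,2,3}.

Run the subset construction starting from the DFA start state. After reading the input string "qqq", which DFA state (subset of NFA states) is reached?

Start: {0}.
δ(0,q) = {1,2,3,4}.
Union: {1,2,3,4}.
After q: {1,2,3,4}.
δ(1,q) = {0,2,3,4}; δ(2,q) = {1,4}; δ(3,q) = {0,1,4}; δ(4,q) = {1,2,3}.
Union: {0,1,2,3,4}.
After q: {0,1,2,3,4}.
δ(0,q) = {1,2,3,4}; δ(1,q) = {0,2,3,4}; δ(2,q) = {1,4}; δ(3,q) = {0,1,4}; δ(4,q) = {1,2,3}.
Union: {0,1,2,3,4}.
After q: {0,1,2,3,4}.

{0,1,2,3,4}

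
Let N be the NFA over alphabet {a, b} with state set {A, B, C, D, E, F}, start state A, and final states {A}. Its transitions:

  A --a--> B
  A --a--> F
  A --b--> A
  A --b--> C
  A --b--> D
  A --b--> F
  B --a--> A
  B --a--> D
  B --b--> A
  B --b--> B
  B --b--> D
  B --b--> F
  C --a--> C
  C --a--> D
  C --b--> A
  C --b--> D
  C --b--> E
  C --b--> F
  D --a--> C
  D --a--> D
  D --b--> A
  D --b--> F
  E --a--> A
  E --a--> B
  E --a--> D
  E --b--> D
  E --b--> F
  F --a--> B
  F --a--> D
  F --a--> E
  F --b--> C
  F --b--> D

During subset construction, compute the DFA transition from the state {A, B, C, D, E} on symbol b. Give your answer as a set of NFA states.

δ(A,b) = {A, C, D, F}; δ(B,b) = {A, B, D, F}; δ(C,b) = {A, D, E, F}; δ(D,b) = {A, F}; δ(E,b) = {D, F}.
Union: {A, B, C, D, E, F}.

{A, B, C, D, E, F}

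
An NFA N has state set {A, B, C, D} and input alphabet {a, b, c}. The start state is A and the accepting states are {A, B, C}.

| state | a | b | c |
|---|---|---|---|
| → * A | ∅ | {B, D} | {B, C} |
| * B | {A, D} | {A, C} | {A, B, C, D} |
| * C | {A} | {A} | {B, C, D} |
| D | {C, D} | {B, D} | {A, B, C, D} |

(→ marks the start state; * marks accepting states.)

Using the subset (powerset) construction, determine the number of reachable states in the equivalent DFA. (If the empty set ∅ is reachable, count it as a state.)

Start state of the DFA: {A}.
{A} --a--> ∅  [new]
{A} --b--> {B, D}  [new]
{A} --c--> {B, C}  [new]
∅ --a--> ∅  [seen]
∅ --b--> ∅  [seen]
∅ --c--> ∅  [seen]
{B, D} --a--> {A, C, D}  [new]
{B, D} --b--> {A, B, C, D}  [new]
{B, D} --c--> {A, B, C, D}  [seen]
{B, C} --a--> {A, D}  [new]
{B, C} --b--> {A, C}  [new]
{B, C} --c--> {A, B, C, D}  [seen]
{A, C, D} --a--> {A, C, D}  [seen]
{A, C, D} --b--> {A, B, D}  [new]
{A, C, D} --c--> {A, B, C, D}  [seen]
{A, B, C, D} --a--> {A, C, D}  [seen]
{A, B, C, D} --b--> {A, B, C, D}  [seen]
{A, B, C, D} --c--> {A, B, C, D}  [seen]
{A, D} --a--> {C, D}  [new]
{A, D} --b--> {B, D}  [seen]
{A, D} --c--> {A, B, C, D}  [seen]
{A, C} --a--> {A}  [seen]
{A, C} --b--> {A, B, D}  [seen]
{A, C} --c--> {B, C, D}  [new]
{A, B, D} --a--> {A, C, D}  [seen]
{A, B, D} --b--> {A, B, C, D}  [seen]
{A, B, D} --c--> {A, B, C, D}  [seen]
{C, D} --a--> {A, C, D}  [seen]
{C, D} --b--> {A, B, D}  [seen]
{C, D} --c--> {A, B, C, D}  [seen]
{B, C, D} --a--> {A, C, D}  [seen]
{B, C, D} --b--> {A, B, C, D}  [seen]
{B, C, D} --c--> {A, B, C, D}  [seen]
Reachable DFA states: {A}, ∅, {B, D}, {B, C}, {A, C, D}, {A, B, C, D}, {A, D}, {A, C}, {A, B, D}, {C, D}, {B, C, D}.

11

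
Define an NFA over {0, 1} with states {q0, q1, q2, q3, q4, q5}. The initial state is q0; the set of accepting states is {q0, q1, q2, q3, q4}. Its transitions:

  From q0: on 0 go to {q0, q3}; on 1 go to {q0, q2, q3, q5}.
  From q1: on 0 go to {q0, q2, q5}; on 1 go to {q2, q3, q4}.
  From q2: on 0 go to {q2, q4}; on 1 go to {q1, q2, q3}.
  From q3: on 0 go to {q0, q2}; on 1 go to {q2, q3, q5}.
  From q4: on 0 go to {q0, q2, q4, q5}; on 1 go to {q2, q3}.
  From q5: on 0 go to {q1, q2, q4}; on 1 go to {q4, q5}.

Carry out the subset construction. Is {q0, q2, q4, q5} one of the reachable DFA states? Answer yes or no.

no

Start state of the DFA: {q0}.
{q0} --0--> {q0, q3}  [new]
{q0} --1--> {q0, q2, q3, q5}  [new]
{q0, q3} --0--> {q0, q2, q3}  [new]
{q0, q3} --1--> {q0, q2, q3, q5}  [seen]
{q0, q2, q3, q5} --0--> {q0, q1, q2, q3, q4}  [new]
{q0, q2, q3, q5} --1--> {q0, q1, q2, q3, q4, q5}  [new]
{q0, q2, q3} --0--> {q0, q2, q3, q4}  [new]
{q0, q2, q3} --1--> {q0, q1, q2, q3, q5}  [new]
{q0, q1, q2, q3, q4} --0--> {q0, q2, q3, q4, q5}  [new]
{q0, q1, q2, q3, q4} --1--> {q0, q1, q2, q3, q4, q5}  [seen]
{q0, q1, q2, q3, q4, q5} --0--> {q0, q1, q2, q3, q4, q5}  [seen]
{q0, q1, q2, q3, q4, q5} --1--> {q0, q1, q2, q3, q4, q5}  [seen]
{q0, q2, q3, q4} --0--> {q0, q2, q3, q4, q5}  [seen]
{q0, q2, q3, q4} --1--> {q0, q1, q2, q3, q5}  [seen]
{q0, q1, q2, q3, q5} --0--> {q0, q1, q2, q3, q4, q5}  [seen]
{q0, q1, q2, q3, q5} --1--> {q0, q1, q2, q3, q4, q5}  [seen]
{q0, q2, q3, q4, q5} --0--> {q0, q1, q2, q3, q4, q5}  [seen]
{q0, q2, q3, q4, q5} --1--> {q0, q1, q2, q3, q4, q5}  [seen]
Reachable DFA states: {q0}, {q0, q3}, {q0, q2, q3, q5}, {q0, q2, q3}, {q0, q1, q2, q3, q4}, {q0, q1, q2, q3, q4, q5}, {q0, q2, q3, q4}, {q0, q1, q2, q3, q5}, {q0, q2, q3, q4, q5}.
{q0, q2, q4, q5} is not among them.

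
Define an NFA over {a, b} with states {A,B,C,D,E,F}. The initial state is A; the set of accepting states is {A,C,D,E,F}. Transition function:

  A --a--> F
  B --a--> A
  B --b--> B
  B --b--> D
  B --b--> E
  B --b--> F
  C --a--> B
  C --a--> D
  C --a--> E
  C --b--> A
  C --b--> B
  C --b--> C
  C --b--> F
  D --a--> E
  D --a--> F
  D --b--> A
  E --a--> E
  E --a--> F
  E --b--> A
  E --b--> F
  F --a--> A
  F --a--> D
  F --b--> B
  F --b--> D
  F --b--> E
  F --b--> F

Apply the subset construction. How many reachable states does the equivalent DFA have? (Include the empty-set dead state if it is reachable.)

8

Start state of the DFA: {A}.
{A} --a--> {F}  [new]
{A} --b--> ∅  [new]
{F} --a--> {A,D}  [new]
{F} --b--> {B,D,E,F}  [new]
∅ --a--> ∅  [seen]
∅ --b--> ∅  [seen]
{A,D} --a--> {E,F}  [new]
{A,D} --b--> {A}  [seen]
{B,D,E,F} --a--> {A,D,E,F}  [new]
{B,D,E,F} --b--> {A,B,D,E,F}  [new]
{E,F} --a--> {A,D,E,F}  [seen]
{E,F} --b--> {A,B,D,E,F}  [seen]
{A,D,E,F} --a--> {A,D,E,F}  [seen]
{A,D,E,F} --b--> {A,B,D,E,F}  [seen]
{A,B,D,E,F} --a--> {A,D,E,F}  [seen]
{A,B,D,E,F} --b--> {A,B,D,E,F}  [seen]
Reachable DFA states: {A}, {F}, ∅, {A,D}, {B,D,E,F}, {E,F}, {A,D,E,F}, {A,B,D,E,F}.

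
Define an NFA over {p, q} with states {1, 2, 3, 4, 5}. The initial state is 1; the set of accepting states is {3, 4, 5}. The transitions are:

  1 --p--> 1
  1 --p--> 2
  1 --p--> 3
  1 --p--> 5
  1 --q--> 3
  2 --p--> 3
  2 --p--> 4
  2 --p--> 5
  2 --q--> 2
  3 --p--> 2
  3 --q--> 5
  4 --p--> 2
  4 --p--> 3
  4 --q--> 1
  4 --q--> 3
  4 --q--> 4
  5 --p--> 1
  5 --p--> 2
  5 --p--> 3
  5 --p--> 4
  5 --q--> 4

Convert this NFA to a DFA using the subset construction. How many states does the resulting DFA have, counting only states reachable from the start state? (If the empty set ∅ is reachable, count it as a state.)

15

Start state of the DFA: {1}.
{1} --p--> {1, 2, 3, 5}  [new]
{1} --q--> {3}  [new]
{1, 2, 3, 5} --p--> {1, 2, 3, 4, 5}  [new]
{1, 2, 3, 5} --q--> {2, 3, 4, 5}  [new]
{3} --p--> {2}  [new]
{3} --q--> {5}  [new]
{1, 2, 3, 4, 5} --p--> {1, 2, 3, 4, 5}  [seen]
{1, 2, 3, 4, 5} --q--> {1, 2, 3, 4, 5}  [seen]
{2, 3, 4, 5} --p--> {1, 2, 3, 4, 5}  [seen]
{2, 3, 4, 5} --q--> {1, 2, 3, 4, 5}  [seen]
{2} --p--> {3, 4, 5}  [new]
{2} --q--> {2}  [seen]
{5} --p--> {1, 2, 3, 4}  [new]
{5} --q--> {4}  [new]
{3, 4, 5} --p--> {1, 2, 3, 4}  [seen]
{3, 4, 5} --q--> {1, 3, 4, 5}  [new]
{1, 2, 3, 4} --p--> {1, 2, 3, 4, 5}  [seen]
{1, 2, 3, 4} --q--> {1, 2, 3, 4, 5}  [seen]
{4} --p--> {2, 3}  [new]
{4} --q--> {1, 3, 4}  [new]
{1, 3, 4, 5} --p--> {1, 2, 3, 4, 5}  [seen]
{1, 3, 4, 5} --q--> {1, 3, 4, 5}  [seen]
{2, 3} --p--> {2, 3, 4, 5}  [seen]
{2, 3} --q--> {2, 5}  [new]
{1, 3, 4} --p--> {1, 2, 3, 5}  [seen]
{1, 3, 4} --q--> {1, 3, 4, 5}  [seen]
{2, 5} --p--> {1, 2, 3, 4, 5}  [seen]
{2, 5} --q--> {2, 4}  [new]
{2, 4} --p--> {2, 3, 4, 5}  [seen]
{2, 4} --q--> {1, 2, 3, 4}  [seen]
Reachable DFA states: {1}, {1, 2, 3, 5}, {3}, {1, 2, 3, 4, 5}, {2, 3, 4, 5}, {2}, {5}, {3, 4, 5}, {1, 2, 3, 4}, {4}, {1, 3, 4, 5}, {2, 3}, {1, 3, 4}, {2, 5}, {2, 4}.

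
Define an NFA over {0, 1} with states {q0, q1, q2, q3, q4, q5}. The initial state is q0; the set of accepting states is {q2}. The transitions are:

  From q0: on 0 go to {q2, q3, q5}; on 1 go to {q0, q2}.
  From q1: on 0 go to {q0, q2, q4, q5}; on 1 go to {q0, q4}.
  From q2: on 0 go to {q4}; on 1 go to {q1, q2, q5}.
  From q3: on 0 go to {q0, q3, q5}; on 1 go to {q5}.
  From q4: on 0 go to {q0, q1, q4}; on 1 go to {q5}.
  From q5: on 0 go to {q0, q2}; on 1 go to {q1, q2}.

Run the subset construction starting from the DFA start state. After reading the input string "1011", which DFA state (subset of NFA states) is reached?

Start: {q0}.
δ(q0,1) = {q0, q2}.
Union: {q0, q2}.
After 1: {q0, q2}.
δ(q0,0) = {q2, q3, q5}; δ(q2,0) = {q4}.
Union: {q2, q3, q4, q5}.
After 0: {q2, q3, q4, q5}.
δ(q2,1) = {q1, q2, q5}; δ(q3,1) = {q5}; δ(q4,1) = {q5}; δ(q5,1) = {q1, q2}.
Union: {q1, q2, q5}.
After 1: {q1, q2, q5}.
δ(q1,1) = {q0, q4}; δ(q2,1) = {q1, q2, q5}; δ(q5,1) = {q1, q2}.
Union: {q0, q1, q2, q4, q5}.
After 1: {q0, q1, q2, q4, q5}.

{q0, q1, q2, q4, q5}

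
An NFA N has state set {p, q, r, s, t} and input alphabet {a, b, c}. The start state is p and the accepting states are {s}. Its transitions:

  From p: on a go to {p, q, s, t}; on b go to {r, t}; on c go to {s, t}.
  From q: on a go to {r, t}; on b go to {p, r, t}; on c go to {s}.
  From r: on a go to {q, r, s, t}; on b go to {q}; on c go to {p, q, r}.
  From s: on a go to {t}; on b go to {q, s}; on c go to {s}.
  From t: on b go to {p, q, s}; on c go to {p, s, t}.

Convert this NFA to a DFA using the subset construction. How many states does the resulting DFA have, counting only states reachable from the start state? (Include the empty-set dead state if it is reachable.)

10

Start state of the DFA: {p}.
{p} --a--> {p, q, s, t}  [new]
{p} --b--> {r, t}  [new]
{p} --c--> {s, t}  [new]
{p, q, s, t} --a--> {p, q, r, s, t}  [new]
{p, q, s, t} --b--> {p, q, r, s, t}  [seen]
{p, q, s, t} --c--> {p, s, t}  [new]
{r, t} --a--> {q, r, s, t}  [new]
{r, t} --b--> {p, q, s}  [new]
{r, t} --c--> {p, q, r, s, t}  [seen]
{s, t} --a--> {t}  [new]
{s, t} --b--> {p, q, s}  [seen]
{s, t} --c--> {p, s, t}  [seen]
{p, q, r, s, t} --a--> {p, q, r, s, t}  [seen]
{p, q, r, s, t} --b--> {p, q, r, s, t}  [seen]
{p, q, r, s, t} --c--> {p, q, r, s, t}  [seen]
{p, s, t} --a--> {p, q, s, t}  [seen]
{p, s, t} --b--> {p, q, r, s, t}  [seen]
{p, s, t} --c--> {p, s, t}  [seen]
{q, r, s, t} --a--> {q, r, s, t}  [seen]
{q, r, s, t} --b--> {p, q, r, s, t}  [seen]
{q, r, s, t} --c--> {p, q, r, s, t}  [seen]
{p, q, s} --a--> {p, q, r, s, t}  [seen]
{p, q, s} --b--> {p, q, r, s, t}  [seen]
{p, q, s} --c--> {s, t}  [seen]
{t} --a--> ∅  [new]
{t} --b--> {p, q, s}  [seen]
{t} --c--> {p, s, t}  [seen]
∅ --a--> ∅  [seen]
∅ --b--> ∅  [seen]
∅ --c--> ∅  [seen]
Reachable DFA states: {p}, {p, q, s, t}, {r, t}, {s, t}, {p, q, r, s, t}, {p, s, t}, {q, r, s, t}, {p, q, s}, {t}, ∅.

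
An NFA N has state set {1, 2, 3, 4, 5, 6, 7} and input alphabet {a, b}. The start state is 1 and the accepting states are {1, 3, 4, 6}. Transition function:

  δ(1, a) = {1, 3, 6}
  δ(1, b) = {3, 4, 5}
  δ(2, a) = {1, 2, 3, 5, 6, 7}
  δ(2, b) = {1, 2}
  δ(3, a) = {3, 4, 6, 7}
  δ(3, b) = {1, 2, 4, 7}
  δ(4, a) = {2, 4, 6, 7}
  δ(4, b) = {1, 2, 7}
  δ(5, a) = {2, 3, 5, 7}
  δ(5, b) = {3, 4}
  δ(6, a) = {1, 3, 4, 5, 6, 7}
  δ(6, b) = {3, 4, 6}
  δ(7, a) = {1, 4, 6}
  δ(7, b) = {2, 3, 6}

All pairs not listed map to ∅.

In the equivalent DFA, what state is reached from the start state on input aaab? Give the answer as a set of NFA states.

{1, 2, 3, 4, 5, 6, 7}

Start: {1}.
δ(1,a) = {1, 3, 6}.
Union: {1, 3, 6}.
After a: {1, 3, 6}.
δ(1,a) = {1, 3, 6}; δ(3,a) = {3, 4, 6, 7}; δ(6,a) = {1, 3, 4, 5, 6, 7}.
Union: {1, 3, 4, 5, 6, 7}.
After a: {1, 3, 4, 5, 6, 7}.
δ(1,a) = {1, 3, 6}; δ(3,a) = {3, 4, 6, 7}; δ(4,a) = {2, 4, 6, 7}; δ(5,a) = {2, 3, 5, 7}; δ(6,a) = {1, 3, 4, 5, 6, 7}; δ(7,a) = {1, 4, 6}.
Union: {1, 2, 3, 4, 5, 6, 7}.
After a: {1, 2, 3, 4, 5, 6, 7}.
δ(1,b) = {3, 4, 5}; δ(2,b) = {1, 2}; δ(3,b) = {1, 2, 4, 7}; δ(4,b) = {1, 2, 7}; δ(5,b) = {3, 4}; δ(6,b) = {3, 4, 6}; δ(7,b) = {2, 3, 6}.
Union: {1, 2, 3, 4, 5, 6, 7}.
After b: {1, 2, 3, 4, 5, 6, 7}.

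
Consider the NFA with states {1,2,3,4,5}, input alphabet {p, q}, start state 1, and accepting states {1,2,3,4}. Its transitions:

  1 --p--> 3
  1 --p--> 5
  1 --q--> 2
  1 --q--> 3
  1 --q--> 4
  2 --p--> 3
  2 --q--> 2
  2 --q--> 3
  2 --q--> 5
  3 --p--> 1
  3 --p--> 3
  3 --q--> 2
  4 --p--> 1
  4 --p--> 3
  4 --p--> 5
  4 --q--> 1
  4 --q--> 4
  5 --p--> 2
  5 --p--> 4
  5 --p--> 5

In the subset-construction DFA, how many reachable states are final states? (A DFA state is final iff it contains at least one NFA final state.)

Start state of the DFA: {1}.
{1} --p--> {3,5}  [new]
{1} --q--> {2,3,4}  [new]
{3,5} --p--> {1,2,3,4,5}  [new]
{3,5} --q--> {2}  [new]
{2,3,4} --p--> {1,3,5}  [new]
{2,3,4} --q--> {1,2,3,4,5}  [seen]
{1,2,3,4,5} --p--> {1,2,3,4,5}  [seen]
{1,2,3,4,5} --q--> {1,2,3,4,5}  [seen]
{2} --p--> {3}  [new]
{2} --q--> {2,3,5}  [new]
{1,3,5} --p--> {1,2,3,4,5}  [seen]
{1,3,5} --q--> {2,3,4}  [seen]
{3} --p--> {1,3}  [new]
{3} --q--> {2}  [seen]
{2,3,5} --p--> {1,2,3,4,5}  [seen]
{2,3,5} --q--> {2,3,5}  [seen]
{1,3} --p--> {1,3,5}  [seen]
{1,3} --q--> {2,3,4}  [seen]
Reachable DFA states: {1}, {3,5}, {2,3,4}, {1,2,3,4,5}, {2}, {1,3,5}, {3}, {2,3,5}, {1,3}.
Accepting DFA states (contain an NFA accepting state): {1}, {3,5}, {2,3,4}, {1,2,3,4,5}, {2}, {1,3,5}, {3}, {2,3,5}, {1,3}.

9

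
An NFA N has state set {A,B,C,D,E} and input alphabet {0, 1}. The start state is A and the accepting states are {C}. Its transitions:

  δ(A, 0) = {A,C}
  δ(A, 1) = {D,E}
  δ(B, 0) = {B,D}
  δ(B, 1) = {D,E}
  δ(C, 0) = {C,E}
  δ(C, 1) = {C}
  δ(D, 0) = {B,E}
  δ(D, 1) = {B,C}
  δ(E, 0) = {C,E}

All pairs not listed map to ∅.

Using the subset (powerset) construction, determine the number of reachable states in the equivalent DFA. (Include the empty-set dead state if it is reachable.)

Start state of the DFA: {A}.
{A} --0--> {A,C}  [new]
{A} --1--> {D,E}  [new]
{A,C} --0--> {A,C,E}  [new]
{A,C} --1--> {C,D,E}  [new]
{D,E} --0--> {B,C,E}  [new]
{D,E} --1--> {B,C}  [new]
{A,C,E} --0--> {A,C,E}  [seen]
{A,C,E} --1--> {C,D,E}  [seen]
{C,D,E} --0--> {B,C,E}  [seen]
{C,D,E} --1--> {B,C}  [seen]
{B,C,E} --0--> {B,C,D,E}  [new]
{B,C,E} --1--> {C,D,E}  [seen]
{B,C} --0--> {B,C,D,E}  [seen]
{B,C} --1--> {C,D,E}  [seen]
{B,C,D,E} --0--> {B,C,D,E}  [seen]
{B,C,D,E} --1--> {B,C,D,E}  [seen]
Reachable DFA states: {A}, {A,C}, {D,E}, {A,C,E}, {C,D,E}, {B,C,E}, {B,C}, {B,C,D,E}.

8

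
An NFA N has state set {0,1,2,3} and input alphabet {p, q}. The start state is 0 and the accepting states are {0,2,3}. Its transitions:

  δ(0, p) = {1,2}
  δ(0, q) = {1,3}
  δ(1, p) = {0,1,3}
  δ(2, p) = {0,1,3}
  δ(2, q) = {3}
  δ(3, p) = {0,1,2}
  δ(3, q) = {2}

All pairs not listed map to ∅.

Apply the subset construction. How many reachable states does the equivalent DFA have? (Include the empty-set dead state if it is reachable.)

10

Start state of the DFA: {0}.
{0} --p--> {1,2}  [new]
{0} --q--> {1,3}  [new]
{1,2} --p--> {0,1,3}  [new]
{1,2} --q--> {3}  [new]
{1,3} --p--> {0,1,2,3}  [new]
{1,3} --q--> {2}  [new]
{0,1,3} --p--> {0,1,2,3}  [seen]
{0,1,3} --q--> {1,2,3}  [new]
{3} --p--> {0,1,2}  [new]
{3} --q--> {2}  [seen]
{0,1,2,3} --p--> {0,1,2,3}  [seen]
{0,1,2,3} --q--> {1,2,3}  [seen]
{2} --p--> {0,1,3}  [seen]
{2} --q--> {3}  [seen]
{1,2,3} --p--> {0,1,2,3}  [seen]
{1,2,3} --q--> {2,3}  [new]
{0,1,2} --p--> {0,1,2,3}  [seen]
{0,1,2} --q--> {1,3}  [seen]
{2,3} --p--> {0,1,2,3}  [seen]
{2,3} --q--> {2,3}  [seen]
Reachable DFA states: {0}, {1,2}, {1,3}, {0,1,3}, {3}, {0,1,2,3}, {2}, {1,2,3}, {0,1,2}, {2,3}.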